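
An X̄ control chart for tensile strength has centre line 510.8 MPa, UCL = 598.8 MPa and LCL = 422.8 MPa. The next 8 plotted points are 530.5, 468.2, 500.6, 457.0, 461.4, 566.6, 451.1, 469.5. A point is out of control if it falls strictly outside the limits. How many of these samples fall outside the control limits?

0

All 8 points lie within [422.8, 598.8].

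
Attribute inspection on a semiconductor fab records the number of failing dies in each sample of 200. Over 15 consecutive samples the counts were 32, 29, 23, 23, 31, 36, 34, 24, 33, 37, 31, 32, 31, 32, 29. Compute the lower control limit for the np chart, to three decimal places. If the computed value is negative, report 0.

15.221

p̄ = Σdᵢ / (k·n) = 457 / (15 × 200) = 0.15233
LCL = np̄ − 3·√(np̄(1−p̄)) = 30.4667 − 3 × 5.0819 = 15.2210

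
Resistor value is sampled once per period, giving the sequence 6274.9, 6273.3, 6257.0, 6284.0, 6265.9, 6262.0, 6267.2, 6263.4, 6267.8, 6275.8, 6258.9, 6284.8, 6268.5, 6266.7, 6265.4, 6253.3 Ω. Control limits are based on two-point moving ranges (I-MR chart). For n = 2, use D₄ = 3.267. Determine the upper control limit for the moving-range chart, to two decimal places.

Moving ranges: 1.6, 16.3, 27.0, 18.1, 3.9, 5.2, 3.8, 4.4, 8.0, 16.9, 25.9, 16.3, 1.8, 1.3, 12.1; M̄R̄ = 162.6000 / 15 = 10.8400
UCL_MR = D₄·M̄R̄ = 3.267 × 10.8400 = 35.4143

35.41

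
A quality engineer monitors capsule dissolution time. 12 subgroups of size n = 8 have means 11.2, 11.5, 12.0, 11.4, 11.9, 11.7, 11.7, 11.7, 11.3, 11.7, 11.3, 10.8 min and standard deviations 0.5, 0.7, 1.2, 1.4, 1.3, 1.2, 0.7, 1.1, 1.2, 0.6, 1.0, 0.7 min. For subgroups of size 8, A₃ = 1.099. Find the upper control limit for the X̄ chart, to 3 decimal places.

X̄̄ = (11.2 + 11.5 + 12.0 + 11.4 + 11.9 + 11.7 + 11.7 + 11.7 + 11.3 + 11.7 + 11.3 + 10.8) / 12 = 11.5167
s̄ = (0.5 + 0.7 + 1.2 + 1.4 + 1.3 + 1.2 + 0.7 + 1.1 + 1.2 + 0.6 + 1.0 + 0.7) / 12 = 0.9667
UCL = X̄̄ + A₃·s̄ = 11.5167 + 1.099 × 0.9667 = 12.5790

12.579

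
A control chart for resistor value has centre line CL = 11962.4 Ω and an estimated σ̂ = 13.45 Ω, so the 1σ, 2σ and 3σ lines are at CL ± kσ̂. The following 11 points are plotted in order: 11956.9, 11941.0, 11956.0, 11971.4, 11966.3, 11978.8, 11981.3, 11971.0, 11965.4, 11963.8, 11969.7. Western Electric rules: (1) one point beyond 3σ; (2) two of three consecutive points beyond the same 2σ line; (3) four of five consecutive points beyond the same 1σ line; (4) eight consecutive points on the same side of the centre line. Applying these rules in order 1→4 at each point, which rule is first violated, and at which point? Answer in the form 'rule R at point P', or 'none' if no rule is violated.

rule 4 at point 11

Zone of each point (C = within 1σ̂, B = 1σ̂–2σ̂, A = 2σ̂–3σ̂, * = beyond 3σ̂; sign = side of CL): 1:-C, 2:-B, 3:-C, 4:+C, 5:+C, 6:+B, 7:+B, 8:+C, 9:+C, 10:+C, 11:+C
Rule 4 (eight consecutive points on the same side of the centre line) is satisfied at point 11.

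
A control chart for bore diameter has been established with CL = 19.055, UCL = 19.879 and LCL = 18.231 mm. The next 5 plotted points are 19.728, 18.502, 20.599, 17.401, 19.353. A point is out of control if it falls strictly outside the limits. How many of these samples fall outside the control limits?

Compare each point to [18.231, 19.879]: sample 3 = 20.599 > UCL; sample 4 = 17.401 < LCL.

2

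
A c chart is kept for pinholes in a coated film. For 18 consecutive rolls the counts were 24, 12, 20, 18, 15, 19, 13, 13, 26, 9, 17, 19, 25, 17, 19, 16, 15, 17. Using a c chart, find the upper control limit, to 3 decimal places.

29.974

c̄ = (24 + 12 + 20 + 18 + 15 + 19 + 13 + 13 + 26 + 9 + 17 + 19 + 25 + 17 + 19 + 16 + 15 + 17) / 18 = 314 / 18 = 17.4444
UCL = c̄ + 3√c̄ = 17.4444 + 3 × √17.4444 = 17.4444 + 3 × 4.1767 = 29.9744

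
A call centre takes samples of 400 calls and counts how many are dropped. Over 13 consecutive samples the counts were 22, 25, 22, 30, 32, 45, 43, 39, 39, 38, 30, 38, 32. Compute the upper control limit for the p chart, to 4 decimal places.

p̄ = Σdᵢ / (k·n) = 435 / (13 × 400) = 0.08365
UCL = p̄ + 3·√(p̄(1−p̄)/n) = 0.08365 + 3 × √(0.08365×0.91635/400) = 0.08365 + 3 × 0.01384 = 0.12518

0.1252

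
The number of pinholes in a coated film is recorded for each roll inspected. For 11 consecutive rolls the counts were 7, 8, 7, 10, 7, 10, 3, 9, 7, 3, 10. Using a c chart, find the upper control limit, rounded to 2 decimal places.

15.50

c̄ = (7 + 8 + 7 + 10 + 7 + 10 + 3 + 9 + 7 + 3 + 10) / 11 = 81 / 11 = 7.3636
UCL = c̄ + 3√c̄ = 7.3636 + 3 × √7.3636 = 7.3636 + 3 × 2.7136 = 15.5044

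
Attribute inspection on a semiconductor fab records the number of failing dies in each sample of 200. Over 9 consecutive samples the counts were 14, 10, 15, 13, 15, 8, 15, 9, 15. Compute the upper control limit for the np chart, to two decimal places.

p̄ = Σdᵢ / (k·n) = 114 / (9 × 200) = 0.06333
UCL = np̄ + 3·√(np̄(1−p̄)) = 12.6667 + 3 × √(12.6667×0.93667) = 12.6667 + 3 × 3.4445 = 23.0001

23.00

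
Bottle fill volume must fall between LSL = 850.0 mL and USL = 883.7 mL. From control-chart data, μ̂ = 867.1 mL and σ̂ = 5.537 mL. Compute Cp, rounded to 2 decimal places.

1.01

Cp = (USL − LSL) / (6σ̂) = (883.7 − 850.0) / (6 × 5.537) = 33.7000 / 33.2220 = 1.0144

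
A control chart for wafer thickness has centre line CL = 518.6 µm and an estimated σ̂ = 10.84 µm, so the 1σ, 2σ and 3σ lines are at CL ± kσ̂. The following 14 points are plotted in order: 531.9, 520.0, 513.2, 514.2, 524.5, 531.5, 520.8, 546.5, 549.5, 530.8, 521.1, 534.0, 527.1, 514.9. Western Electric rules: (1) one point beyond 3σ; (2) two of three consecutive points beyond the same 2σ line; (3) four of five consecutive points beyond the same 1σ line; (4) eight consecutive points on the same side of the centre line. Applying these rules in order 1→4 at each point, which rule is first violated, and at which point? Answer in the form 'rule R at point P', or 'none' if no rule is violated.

rule 2 at point 9

Zone of each point (C = within 1σ̂, B = 1σ̂–2σ̂, A = 2σ̂–3σ̂, * = beyond 3σ̂; sign = side of CL): 1:+B, 2:+C, 3:-C, 4:-C, 5:+C, 6:+B, 7:+C, 8:+A, 9:+A, 10:+B, 11:+C, 12:+B, 13:+C, 14:-C
Rule 2 (two of three consecutive points beyond the same 2σ limit) is satisfied at point 9.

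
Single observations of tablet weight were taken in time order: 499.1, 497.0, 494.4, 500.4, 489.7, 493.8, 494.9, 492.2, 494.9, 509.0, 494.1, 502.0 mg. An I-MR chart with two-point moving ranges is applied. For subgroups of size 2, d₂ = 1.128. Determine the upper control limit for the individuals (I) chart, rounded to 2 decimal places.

513.45

X̄ = (499.1 + 497.0 + 494.4 + 500.4 + 489.7 + 493.8 + 494.9 + 492.2 + 494.9 + 509.0 + 494.1 + 502.0) / 12 = 496.7917
Moving ranges: 2.1, 2.6, 6.0, 10.7, 4.1, 1.1, 2.7, 2.7, 14.1, 14.9, 7.9; M̄R̄ = 68.9000 / 11 = 6.2636
UCL = X̄ + 3·M̄R̄/d₂ = 496.7917 + 3 × 6.2636 / 1.128 = 513.4503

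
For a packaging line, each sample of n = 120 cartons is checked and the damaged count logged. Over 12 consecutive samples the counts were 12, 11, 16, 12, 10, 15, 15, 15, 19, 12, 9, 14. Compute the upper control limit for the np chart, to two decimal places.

p̄ = Σdᵢ / (k·n) = 160 / (12 × 120) = 0.11111
UCL = np̄ + 3·√(np̄(1−p̄)) = 13.3333 + 3 × √(13.3333×0.88889) = 13.3333 + 3 × 3.4427 = 23.6613

23.66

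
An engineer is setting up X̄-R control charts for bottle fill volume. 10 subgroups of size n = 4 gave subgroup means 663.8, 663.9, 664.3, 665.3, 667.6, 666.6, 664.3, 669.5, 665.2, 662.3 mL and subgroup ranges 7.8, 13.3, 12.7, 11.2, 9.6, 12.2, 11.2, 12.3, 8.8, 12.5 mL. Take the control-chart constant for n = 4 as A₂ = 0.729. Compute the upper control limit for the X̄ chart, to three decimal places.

X̄̄ = (663.8 + 663.9 + 664.3 + 665.3 + 667.6 + 666.6 + 664.3 + 669.5 + 665.2 + 662.3) / 10 = 6652.8000 / 10 = 665.2800
R̄ = (7.8 + 13.3 + 12.7 + 11.2 + 9.6 + 12.2 + 11.2 + 12.3 + 8.8 + 12.5) / 10 = 111.6000 / 10 = 11.1600
UCL = X̄̄ + A₂·R̄ = 665.2800 + 0.729 × 11.1600 = 673.4156

673.416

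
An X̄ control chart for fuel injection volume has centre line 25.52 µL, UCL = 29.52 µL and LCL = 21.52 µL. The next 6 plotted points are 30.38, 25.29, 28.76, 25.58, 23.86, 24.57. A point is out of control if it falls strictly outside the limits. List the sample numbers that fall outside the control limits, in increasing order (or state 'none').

1

Compare each point to [21.52, 29.52]: sample 1 = 30.38 > UCL.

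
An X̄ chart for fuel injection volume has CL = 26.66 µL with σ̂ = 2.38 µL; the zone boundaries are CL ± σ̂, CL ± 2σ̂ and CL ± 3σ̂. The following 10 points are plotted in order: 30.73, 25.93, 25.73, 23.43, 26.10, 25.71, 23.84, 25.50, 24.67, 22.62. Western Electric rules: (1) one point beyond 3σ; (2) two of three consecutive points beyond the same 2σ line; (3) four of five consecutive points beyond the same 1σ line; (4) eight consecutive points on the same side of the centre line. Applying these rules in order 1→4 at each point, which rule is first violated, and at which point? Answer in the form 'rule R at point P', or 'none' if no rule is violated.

rule 4 at point 9

Zone of each point (C = within 1σ̂, B = 1σ̂–2σ̂, A = 2σ̂–3σ̂, * = beyond 3σ̂; sign = side of CL): 1:+B, 2:-C, 3:-C, 4:-B, 5:-C, 6:-C, 7:-B, 8:-C, 9:-C, 10:-B
Rule 4 (eight consecutive points on the same side of the centre line) is satisfied at point 9.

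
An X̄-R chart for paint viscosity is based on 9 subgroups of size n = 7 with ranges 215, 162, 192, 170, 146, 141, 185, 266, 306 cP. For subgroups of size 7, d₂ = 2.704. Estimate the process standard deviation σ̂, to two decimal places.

R̄ = (215 + 162 + 192 + 170 + 146 + 141 + 185 + 266 + 306) / 9 = 198.1111
σ̂ = R̄ / d₂ = 198.1111 / 2.704 = 73.2659

73.27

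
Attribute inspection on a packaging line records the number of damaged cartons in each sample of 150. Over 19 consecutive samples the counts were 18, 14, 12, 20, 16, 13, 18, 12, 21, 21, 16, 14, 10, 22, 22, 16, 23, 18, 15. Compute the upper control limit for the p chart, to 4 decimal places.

0.1901

p̄ = Σdᵢ / (k·n) = 321 / (19 × 150) = 0.11263
UCL = p̄ + 3·√(p̄(1−p̄)/n) = 0.11263 + 3 × √(0.11263×0.88737/150) = 0.11263 + 3 × 0.02581 = 0.19007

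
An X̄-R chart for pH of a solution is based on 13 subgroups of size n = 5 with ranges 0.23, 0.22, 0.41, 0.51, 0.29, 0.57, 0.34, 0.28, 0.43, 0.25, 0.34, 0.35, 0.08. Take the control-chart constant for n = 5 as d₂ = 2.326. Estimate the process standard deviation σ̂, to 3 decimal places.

R̄ = (0.23 + 0.22 + 0.41 + 0.51 + 0.29 + 0.57 + 0.34 + 0.28 + 0.43 + 0.25 + 0.34 + 0.35 + 0.08) / 13 = 0.3308
σ̂ = R̄ / d₂ = 0.3308 / 2.326 = 0.1422

0.142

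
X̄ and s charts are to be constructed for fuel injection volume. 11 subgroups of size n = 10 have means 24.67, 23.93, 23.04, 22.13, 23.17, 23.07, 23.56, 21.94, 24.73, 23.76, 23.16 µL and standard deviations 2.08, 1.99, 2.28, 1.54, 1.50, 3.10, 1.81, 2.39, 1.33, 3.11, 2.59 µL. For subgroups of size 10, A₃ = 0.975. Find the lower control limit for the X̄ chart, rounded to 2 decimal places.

X̄̄ = (24.67 + 23.93 + 23.04 + 22.13 + 23.17 + 23.07 + 23.56 + 21.94 + 24.73 + 23.76 + 23.16) / 11 = 23.3782
s̄ = (2.08 + 1.99 + 2.28 + 1.54 + 1.50 + 3.10 + 1.81 + 2.39 + 1.33 + 3.11 + 2.59) / 11 = 2.1564
LCL = X̄̄ − A₃·s̄ = 23.3782 − 0.975 × 2.1564 = 21.2757

21.28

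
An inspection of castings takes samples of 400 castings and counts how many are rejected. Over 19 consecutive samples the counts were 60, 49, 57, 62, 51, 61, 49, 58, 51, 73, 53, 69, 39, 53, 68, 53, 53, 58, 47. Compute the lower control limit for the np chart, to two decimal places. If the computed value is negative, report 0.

p̄ = Σdᵢ / (k·n) = 1064 / (19 × 400) = 0.14000
LCL = np̄ − 3·√(np̄(1−p̄)) = 56.0000 − 3 × 6.9397 = 35.1808

35.18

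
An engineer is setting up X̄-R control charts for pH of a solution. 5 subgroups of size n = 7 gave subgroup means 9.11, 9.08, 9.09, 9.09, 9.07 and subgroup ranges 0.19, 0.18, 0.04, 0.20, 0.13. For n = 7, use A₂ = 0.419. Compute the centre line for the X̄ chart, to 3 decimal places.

9.088

X̄̄ = (9.11 + 9.08 + 9.09 + 9.09 + 9.07) / 5 = 45.4400 / 5 = 9.0880
CL = X̄̄ = 9.0880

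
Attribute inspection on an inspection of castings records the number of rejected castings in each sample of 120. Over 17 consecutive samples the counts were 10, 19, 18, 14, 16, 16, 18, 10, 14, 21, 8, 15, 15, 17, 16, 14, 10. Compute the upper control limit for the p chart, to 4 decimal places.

p̄ = Σdᵢ / (k·n) = 251 / (17 × 120) = 0.12304
UCL = p̄ + 3·√(p̄(1−p̄)/n) = 0.12304 + 3 × √(0.12304×0.87696/120) = 0.12304 + 3 × 0.02999 = 0.21300

0.2130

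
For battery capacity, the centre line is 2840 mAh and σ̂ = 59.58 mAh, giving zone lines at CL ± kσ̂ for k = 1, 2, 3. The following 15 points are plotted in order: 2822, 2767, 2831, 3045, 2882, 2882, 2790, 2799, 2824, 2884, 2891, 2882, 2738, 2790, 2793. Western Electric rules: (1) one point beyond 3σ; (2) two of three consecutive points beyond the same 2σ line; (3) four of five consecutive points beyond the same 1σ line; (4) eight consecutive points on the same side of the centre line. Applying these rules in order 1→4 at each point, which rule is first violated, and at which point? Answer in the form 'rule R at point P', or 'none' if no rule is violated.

Zone of each point (C = within 1σ̂, B = 1σ̂–2σ̂, A = 2σ̂–3σ̂, * = beyond 3σ̂; sign = side of CL): 1:-C, 2:-B, 3:-C, 4:+*, 5:+C, 6:+C, 7:-C, 8:-C, 9:-C, 10:+C, 11:+C, 12:+C, 13:-B, 14:-C, 15:-C
Rule 1 (one point beyond the 3σ limits) is satisfied at point 4.

rule 1 at point 4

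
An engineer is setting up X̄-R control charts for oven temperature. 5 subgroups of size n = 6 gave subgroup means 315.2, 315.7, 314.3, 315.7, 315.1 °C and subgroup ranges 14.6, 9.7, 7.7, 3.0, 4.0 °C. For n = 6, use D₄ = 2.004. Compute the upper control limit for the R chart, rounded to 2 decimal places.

R̄ = (14.6 + 9.7 + 7.7 + 3.0 + 4.0) / 5 = 39.0000 / 5 = 7.8000
UCL_R = D₄·R̄ = 2.004 × 7.8000 = 15.6312

15.63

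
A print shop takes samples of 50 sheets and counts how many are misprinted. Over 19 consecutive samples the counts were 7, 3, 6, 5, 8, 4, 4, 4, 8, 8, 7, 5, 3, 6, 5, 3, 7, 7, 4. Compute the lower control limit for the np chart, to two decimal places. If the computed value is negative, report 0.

p̄ = Σdᵢ / (k·n) = 104 / (19 × 50) = 0.10947
LCL = np̄ − 3·√(np̄(1−p̄)) = 5.4737 − 3 × 2.2078 = -1.1498 → 0 (negative, so LCL = 0)

0.00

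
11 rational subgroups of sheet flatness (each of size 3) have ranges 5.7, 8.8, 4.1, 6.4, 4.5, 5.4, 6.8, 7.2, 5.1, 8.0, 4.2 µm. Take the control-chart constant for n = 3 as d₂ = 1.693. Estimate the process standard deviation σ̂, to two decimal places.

R̄ = (5.7 + 8.8 + 4.1 + 6.4 + 4.5 + 5.4 + 6.8 + 7.2 + 5.1 + 8.0 + 4.2) / 11 = 6.0182
σ̂ = R̄ / d₂ = 6.0182 / 1.693 = 3.5547

3.55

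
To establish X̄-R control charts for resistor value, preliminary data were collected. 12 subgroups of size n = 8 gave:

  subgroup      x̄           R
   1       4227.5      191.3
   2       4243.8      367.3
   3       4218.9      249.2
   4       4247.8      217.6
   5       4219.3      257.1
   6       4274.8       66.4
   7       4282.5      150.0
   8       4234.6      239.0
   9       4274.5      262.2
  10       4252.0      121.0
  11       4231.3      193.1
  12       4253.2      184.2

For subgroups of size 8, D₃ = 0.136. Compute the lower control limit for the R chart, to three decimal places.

R̄ = (191.3 + 367.3 + 249.2 + 217.6 + 257.1 + 66.4 + 150.0 + 239.0 + 262.2 + 121.0 + 193.1 + 184.2) / 12 = 2498.4000 / 12 = 208.2000
LCL_R = D₃·R̄ = 0.136 × 208.2000 = 28.3152

28.315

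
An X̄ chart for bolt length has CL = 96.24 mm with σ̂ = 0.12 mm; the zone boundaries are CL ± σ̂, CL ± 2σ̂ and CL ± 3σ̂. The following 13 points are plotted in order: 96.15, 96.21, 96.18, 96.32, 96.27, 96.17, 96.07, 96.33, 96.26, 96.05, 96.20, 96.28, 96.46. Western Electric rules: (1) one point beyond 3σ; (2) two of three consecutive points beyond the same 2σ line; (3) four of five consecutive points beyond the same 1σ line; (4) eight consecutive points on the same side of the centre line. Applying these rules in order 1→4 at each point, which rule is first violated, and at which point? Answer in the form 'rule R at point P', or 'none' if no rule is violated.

Zone of each point (C = within 1σ̂, B = 1σ̂–2σ̂, A = 2σ̂–3σ̂, * = beyond 3σ̂; sign = side of CL): 1:-C, 2:-C, 3:-C, 4:+C, 5:+C, 6:-C, 7:-B, 8:+C, 9:+C, 10:-B, 11:-C, 12:+C, 13:+B
No rule fires across all 13 points.

none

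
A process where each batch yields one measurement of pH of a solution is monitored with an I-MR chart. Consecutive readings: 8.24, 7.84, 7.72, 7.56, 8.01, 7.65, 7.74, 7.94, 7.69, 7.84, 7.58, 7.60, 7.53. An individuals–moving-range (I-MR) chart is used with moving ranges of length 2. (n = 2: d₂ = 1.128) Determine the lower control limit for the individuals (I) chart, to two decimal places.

7.20

X̄ = (8.24 + 7.84 + 7.72 + 7.56 + 8.01 + 7.65 + 7.74 + 7.94 + 7.69 + 7.84 + 7.58 + 7.60 + 7.53) / 13 = 7.7646
Moving ranges: 0.40, 0.12, 0.16, 0.45, 0.36, 0.09, 0.20, 0.25, 0.15, 0.26, 0.02, 0.07; M̄R̄ = 2.5300 / 12 = 0.2108
LCL = X̄ − 3·M̄R̄/d₂ = 7.7646 − 3 × 0.2108 / 1.128 = 7.2039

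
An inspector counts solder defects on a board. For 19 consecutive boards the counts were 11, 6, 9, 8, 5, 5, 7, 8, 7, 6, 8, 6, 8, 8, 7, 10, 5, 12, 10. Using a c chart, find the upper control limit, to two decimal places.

c̄ = (11 + 6 + 9 + 8 + 5 + 5 + 7 + 8 + 7 + 6 + 8 + 6 + 8 + 8 + 7 + 10 + 5 + 12 + 10) / 19 = 146 / 19 = 7.6842
UCL = c̄ + 3√c̄ = 7.6842 + 3 × √7.6842 = 7.6842 + 3 × 2.7720 = 16.0003

16.00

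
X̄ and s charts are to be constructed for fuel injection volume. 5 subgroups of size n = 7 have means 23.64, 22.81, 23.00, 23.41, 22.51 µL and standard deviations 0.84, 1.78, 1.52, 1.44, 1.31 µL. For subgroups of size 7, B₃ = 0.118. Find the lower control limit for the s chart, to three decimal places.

0.163

s̄ = (0.84 + 1.78 + 1.52 + 1.44 + 1.31) / 5 = 1.3780
LCL_s = B₃·s̄ = 0.118 × 1.3780 = 0.1626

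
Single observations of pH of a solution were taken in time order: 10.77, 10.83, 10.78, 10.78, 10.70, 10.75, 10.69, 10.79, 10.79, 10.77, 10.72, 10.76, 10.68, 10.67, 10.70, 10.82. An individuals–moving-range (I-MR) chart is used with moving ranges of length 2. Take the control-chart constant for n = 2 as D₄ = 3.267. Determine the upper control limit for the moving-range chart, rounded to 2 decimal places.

0.16

Moving ranges: 0.06, 0.05, 0.00, 0.08, 0.05, 0.06, 0.10, 0.00, 0.02, 0.05, 0.04, 0.08, 0.01, 0.03, 0.12; M̄R̄ = 0.7500 / 15 = 0.0500
UCL_MR = D₄·M̄R̄ = 3.267 × 0.0500 = 0.1633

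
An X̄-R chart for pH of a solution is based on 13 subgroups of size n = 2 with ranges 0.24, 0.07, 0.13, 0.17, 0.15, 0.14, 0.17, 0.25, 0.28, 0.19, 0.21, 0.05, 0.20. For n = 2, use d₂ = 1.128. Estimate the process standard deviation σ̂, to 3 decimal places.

0.153

R̄ = (0.24 + 0.07 + 0.13 + 0.17 + 0.15 + 0.14 + 0.17 + 0.25 + 0.28 + 0.19 + 0.21 + 0.05 + 0.20) / 13 = 0.1731
σ̂ = R̄ / d₂ = 0.1731 / 1.128 = 0.1534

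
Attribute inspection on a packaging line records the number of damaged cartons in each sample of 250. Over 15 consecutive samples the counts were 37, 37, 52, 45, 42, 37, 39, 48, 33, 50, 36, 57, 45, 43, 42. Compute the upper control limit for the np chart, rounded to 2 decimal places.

60.75

p̄ = Σdᵢ / (k·n) = 643 / (15 × 250) = 0.17147
UCL = np̄ + 3·√(np̄(1−p̄)) = 42.8667 + 3 × √(42.8667×0.82853) = 42.8667 + 3 × 5.9596 = 60.7454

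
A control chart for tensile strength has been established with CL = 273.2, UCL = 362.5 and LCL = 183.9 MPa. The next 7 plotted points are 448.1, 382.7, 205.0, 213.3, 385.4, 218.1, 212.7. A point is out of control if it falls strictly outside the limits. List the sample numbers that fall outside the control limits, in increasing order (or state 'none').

1, 2, 5

Compare each point to [183.9, 362.5]: sample 1 = 448.1 > UCL; sample 2 = 382.7 > UCL; sample 5 = 385.4 > UCL.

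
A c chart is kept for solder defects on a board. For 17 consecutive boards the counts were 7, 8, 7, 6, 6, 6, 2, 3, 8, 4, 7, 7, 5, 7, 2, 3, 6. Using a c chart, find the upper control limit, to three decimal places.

12.584

c̄ = (7 + 8 + 7 + 6 + 6 + 6 + 2 + 3 + 8 + 4 + 7 + 7 + 5 + 7 + 2 + 3 + 6) / 17 = 94 / 17 = 5.5294
UCL = c̄ + 3√c̄ = 5.5294 + 3 × √5.5294 = 5.5294 + 3 × 2.3515 = 12.5838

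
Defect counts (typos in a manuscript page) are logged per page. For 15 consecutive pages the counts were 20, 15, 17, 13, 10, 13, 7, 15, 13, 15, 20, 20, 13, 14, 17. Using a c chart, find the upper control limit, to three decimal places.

26.341

c̄ = (20 + 15 + 17 + 13 + 10 + 13 + 7 + 15 + 13 + 15 + 20 + 20 + 13 + 14 + 17) / 15 = 222 / 15 = 14.8000
UCL = c̄ + 3√c̄ = 14.8000 + 3 × √14.8000 = 14.8000 + 3 × 3.8471 = 26.3412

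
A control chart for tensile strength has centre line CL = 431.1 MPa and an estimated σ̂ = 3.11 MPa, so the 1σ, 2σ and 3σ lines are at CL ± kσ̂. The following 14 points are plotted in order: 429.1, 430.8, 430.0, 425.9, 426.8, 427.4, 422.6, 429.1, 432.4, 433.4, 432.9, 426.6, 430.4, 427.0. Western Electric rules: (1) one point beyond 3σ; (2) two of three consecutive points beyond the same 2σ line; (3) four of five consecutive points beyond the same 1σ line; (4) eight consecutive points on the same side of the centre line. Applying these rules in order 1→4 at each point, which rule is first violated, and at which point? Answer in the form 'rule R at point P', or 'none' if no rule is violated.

Zone of each point (C = within 1σ̂, B = 1σ̂–2σ̂, A = 2σ̂–3σ̂, * = beyond 3σ̂; sign = side of CL): 1:-C, 2:-C, 3:-C, 4:-B, 5:-B, 6:-B, 7:-A, 8:-C, 9:+C, 10:+C, 11:+C, 12:-B, 13:-C, 14:-B
Rule 3 (four of five consecutive points beyond the same 1σ limit) is satisfied at point 7.

rule 3 at point 7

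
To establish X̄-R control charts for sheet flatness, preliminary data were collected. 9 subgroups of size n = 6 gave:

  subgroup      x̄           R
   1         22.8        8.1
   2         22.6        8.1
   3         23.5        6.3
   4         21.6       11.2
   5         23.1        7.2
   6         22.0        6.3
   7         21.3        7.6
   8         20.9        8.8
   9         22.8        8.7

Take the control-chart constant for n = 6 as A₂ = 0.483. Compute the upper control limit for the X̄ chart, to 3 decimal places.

26.169

X̄̄ = (22.8 + 22.6 + 23.5 + 21.6 + 23.1 + 22.0 + 21.3 + 20.9 + 22.8) / 9 = 200.6000 / 9 = 22.2889
R̄ = (8.1 + 8.1 + 6.3 + 11.2 + 7.2 + 6.3 + 7.6 + 8.8 + 8.7) / 9 = 72.3000 / 9 = 8.0333
UCL = X̄̄ + A₂·R̄ = 22.2889 + 0.483 × 8.0333 = 26.1690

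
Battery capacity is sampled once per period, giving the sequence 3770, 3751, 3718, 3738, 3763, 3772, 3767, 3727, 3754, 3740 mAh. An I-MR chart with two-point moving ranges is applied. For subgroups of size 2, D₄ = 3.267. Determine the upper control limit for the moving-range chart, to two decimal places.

69.70

Moving ranges: 19, 33, 20, 25, 9, 5, 40, 27, 14; M̄R̄ = 192.0000 / 9 = 21.3333
UCL_MR = D₄·M̄R̄ = 3.267 × 21.3333 = 69.6960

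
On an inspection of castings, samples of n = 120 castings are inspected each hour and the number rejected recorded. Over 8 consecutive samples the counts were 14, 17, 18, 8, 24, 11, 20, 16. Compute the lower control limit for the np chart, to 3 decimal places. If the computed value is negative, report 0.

p̄ = Σdᵢ / (k·n) = 128 / (8 × 120) = 0.13333
LCL = np̄ − 3·√(np̄(1−p̄)) = 16.0000 − 3 × 3.7238 = 4.8286

4.829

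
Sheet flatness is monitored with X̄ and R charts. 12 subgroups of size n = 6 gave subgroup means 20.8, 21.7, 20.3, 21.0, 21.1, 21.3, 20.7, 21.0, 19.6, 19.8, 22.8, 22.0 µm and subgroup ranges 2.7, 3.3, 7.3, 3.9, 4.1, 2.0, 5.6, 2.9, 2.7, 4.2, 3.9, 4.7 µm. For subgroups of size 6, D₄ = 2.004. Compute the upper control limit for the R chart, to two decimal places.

R̄ = (2.7 + 3.3 + 7.3 + 3.9 + 4.1 + 2.0 + 5.6 + 2.9 + 2.7 + 4.2 + 3.9 + 4.7) / 12 = 47.3000 / 12 = 3.9417
UCL_R = D₄·R̄ = 2.004 × 3.9417 = 7.8991

7.90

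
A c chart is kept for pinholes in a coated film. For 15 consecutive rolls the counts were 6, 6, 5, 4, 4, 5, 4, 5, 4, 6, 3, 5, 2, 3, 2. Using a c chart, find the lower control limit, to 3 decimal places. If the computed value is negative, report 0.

c̄ = (6 + 6 + 5 + 4 + 4 + 5 + 4 + 5 + 4 + 6 + 3 + 5 + 2 + 3 + 2) / 15 = 64 / 15 = 4.2667
LCL = c̄ − 3√c̄ = 4.2667 − 3 × 2.0656 = -1.9301 → 0 (cannot be negative)

0.000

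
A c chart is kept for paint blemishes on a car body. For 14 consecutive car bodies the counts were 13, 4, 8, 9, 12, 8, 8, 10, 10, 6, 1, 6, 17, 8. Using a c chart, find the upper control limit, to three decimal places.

17.355

c̄ = (13 + 4 + 8 + 9 + 12 + 8 + 8 + 10 + 10 + 6 + 1 + 6 + 17 + 8) / 14 = 120 / 14 = 8.5714
UCL = c̄ + 3√c̄ = 8.5714 + 3 × √8.5714 = 8.5714 + 3 × 2.9277 = 17.3545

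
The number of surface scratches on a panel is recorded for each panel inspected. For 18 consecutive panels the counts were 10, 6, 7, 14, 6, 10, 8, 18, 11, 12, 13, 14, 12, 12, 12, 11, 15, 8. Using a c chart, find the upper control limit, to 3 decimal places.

21.031

c̄ = (10 + 6 + 7 + 14 + 6 + 10 + 8 + 18 + 11 + 12 + 13 + 14 + 12 + 12 + 12 + 11 + 15 + 8) / 18 = 199 / 18 = 11.0556
UCL = c̄ + 3√c̄ = 11.0556 + 3 × √11.0556 = 11.0556 + 3 × 3.3250 = 21.0305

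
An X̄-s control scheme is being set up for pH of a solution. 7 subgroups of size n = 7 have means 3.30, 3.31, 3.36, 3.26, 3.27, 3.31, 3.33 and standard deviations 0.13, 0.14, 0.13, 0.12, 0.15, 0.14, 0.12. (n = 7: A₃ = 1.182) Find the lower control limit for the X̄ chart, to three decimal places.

3.149

X̄̄ = (3.30 + 3.31 + 3.36 + 3.26 + 3.27 + 3.31 + 3.33) / 7 = 3.3057
s̄ = (0.13 + 0.14 + 0.13 + 0.12 + 0.15 + 0.14 + 0.12) / 7 = 0.1329
LCL = X̄̄ − A₃·s̄ = 3.3057 − 1.182 × 0.1329 = 3.1487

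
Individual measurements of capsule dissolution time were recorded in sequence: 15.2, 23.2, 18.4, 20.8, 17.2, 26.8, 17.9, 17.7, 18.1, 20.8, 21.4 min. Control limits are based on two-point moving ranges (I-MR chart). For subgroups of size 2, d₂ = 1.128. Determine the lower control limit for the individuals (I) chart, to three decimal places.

X̄ = (15.2 + 23.2 + 18.4 + 20.8 + 17.2 + 26.8 + 17.9 + 17.7 + 18.1 + 20.8 + 21.4) / 11 = 19.7727
Moving ranges: 8.0, 4.8, 2.4, 3.6, 9.6, 8.9, 0.2, 0.4, 2.7, 0.6; M̄R̄ = 41.2000 / 10 = 4.1200
LCL = X̄ − 3·M̄R̄/d₂ = 19.7727 − 3 × 4.1200 / 1.128 = 8.8153

8.815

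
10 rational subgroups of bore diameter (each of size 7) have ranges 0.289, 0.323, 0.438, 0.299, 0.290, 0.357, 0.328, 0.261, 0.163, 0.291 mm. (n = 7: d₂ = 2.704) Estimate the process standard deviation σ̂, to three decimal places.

R̄ = (0.289 + 0.323 + 0.438 + 0.299 + 0.290 + 0.357 + 0.328 + 0.261 + 0.163 + 0.291) / 10 = 0.3039
σ̂ = R̄ / d₂ = 0.3039 / 2.704 = 0.1124

0.112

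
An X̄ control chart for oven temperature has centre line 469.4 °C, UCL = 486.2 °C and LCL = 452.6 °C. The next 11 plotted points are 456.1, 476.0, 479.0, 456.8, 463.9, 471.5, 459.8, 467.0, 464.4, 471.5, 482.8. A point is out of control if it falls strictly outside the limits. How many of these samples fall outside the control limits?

0

All 11 points lie within [452.6, 486.2].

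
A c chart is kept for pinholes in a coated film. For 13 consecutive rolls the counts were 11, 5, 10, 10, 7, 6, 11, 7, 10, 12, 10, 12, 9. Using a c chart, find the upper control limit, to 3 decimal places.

c̄ = (11 + 5 + 10 + 10 + 7 + 6 + 11 + 7 + 10 + 12 + 10 + 12 + 9) / 13 = 120 / 13 = 9.2308
UCL = c̄ + 3√c̄ = 9.2308 + 3 × √9.2308 = 9.2308 + 3 × 3.0382 = 18.3454

18.345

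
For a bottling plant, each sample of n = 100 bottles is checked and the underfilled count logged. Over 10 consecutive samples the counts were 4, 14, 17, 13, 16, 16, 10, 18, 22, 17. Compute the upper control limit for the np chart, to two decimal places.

p̄ = Σdᵢ / (k·n) = 147 / (10 × 100) = 0.14700
UCL = np̄ + 3·√(np̄(1−p̄)) = 14.7000 + 3 × √(14.7000×0.85300) = 14.7000 + 3 × 3.5411 = 25.3232

25.32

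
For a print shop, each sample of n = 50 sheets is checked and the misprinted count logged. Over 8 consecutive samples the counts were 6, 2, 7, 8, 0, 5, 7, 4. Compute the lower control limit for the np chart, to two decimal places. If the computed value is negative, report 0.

0.00

p̄ = Σdᵢ / (k·n) = 39 / (8 × 50) = 0.09750
LCL = np̄ − 3·√(np̄(1−p̄)) = 4.8750 − 3 × 2.0975 = -1.4176 → 0 (negative, so LCL = 0)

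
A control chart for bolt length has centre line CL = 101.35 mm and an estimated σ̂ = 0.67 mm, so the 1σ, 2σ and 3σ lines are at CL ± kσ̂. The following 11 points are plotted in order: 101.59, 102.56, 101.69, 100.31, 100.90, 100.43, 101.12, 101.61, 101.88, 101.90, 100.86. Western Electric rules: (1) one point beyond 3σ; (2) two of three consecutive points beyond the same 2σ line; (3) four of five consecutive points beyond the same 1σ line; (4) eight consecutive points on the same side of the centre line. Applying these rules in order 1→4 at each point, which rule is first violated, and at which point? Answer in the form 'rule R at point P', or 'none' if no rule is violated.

none

Zone of each point (C = within 1σ̂, B = 1σ̂–2σ̂, A = 2σ̂–3σ̂, * = beyond 3σ̂; sign = side of CL): 1:+C, 2:+B, 3:+C, 4:-B, 5:-C, 6:-B, 7:-C, 8:+C, 9:+C, 10:+C, 11:-C
No rule fires across all 11 points.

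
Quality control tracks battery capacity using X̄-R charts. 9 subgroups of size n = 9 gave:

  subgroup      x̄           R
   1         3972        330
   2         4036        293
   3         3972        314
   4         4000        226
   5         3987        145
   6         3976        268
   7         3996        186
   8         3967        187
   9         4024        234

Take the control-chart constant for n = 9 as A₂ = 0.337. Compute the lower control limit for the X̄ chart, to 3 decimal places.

X̄̄ = (3972 + 4036 + 3972 + 4000 + 3987 + 3976 + 3996 + 3967 + 4024) / 9 = 35930.0000 / 9 = 3992.2222
R̄ = (330 + 293 + 314 + 226 + 145 + 268 + 186 + 187 + 234) / 9 = 2183.0000 / 9 = 242.5556
LCL = X̄̄ − A₂·R̄ = 3992.2222 − 0.337 × 242.5556 = 3910.4810

3910.481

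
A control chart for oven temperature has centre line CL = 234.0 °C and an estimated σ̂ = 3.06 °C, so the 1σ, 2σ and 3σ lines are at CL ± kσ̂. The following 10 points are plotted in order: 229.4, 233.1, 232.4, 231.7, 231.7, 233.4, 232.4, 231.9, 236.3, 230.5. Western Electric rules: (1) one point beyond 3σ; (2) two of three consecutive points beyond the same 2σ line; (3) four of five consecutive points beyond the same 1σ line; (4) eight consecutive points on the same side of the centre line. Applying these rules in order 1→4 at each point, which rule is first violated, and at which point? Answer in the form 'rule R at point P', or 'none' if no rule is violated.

Zone of each point (C = within 1σ̂, B = 1σ̂–2σ̂, A = 2σ̂–3σ̂, * = beyond 3σ̂; sign = side of CL): 1:-B, 2:-C, 3:-C, 4:-C, 5:-C, 6:-C, 7:-C, 8:-C, 9:+C, 10:-B
Rule 4 (eight consecutive points on the same side of the centre line) is satisfied at point 8.

rule 4 at point 8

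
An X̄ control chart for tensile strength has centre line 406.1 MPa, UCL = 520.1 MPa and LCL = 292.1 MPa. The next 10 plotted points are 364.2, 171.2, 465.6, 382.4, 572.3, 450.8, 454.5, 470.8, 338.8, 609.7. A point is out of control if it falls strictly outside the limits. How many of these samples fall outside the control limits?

3

Compare each point to [292.1, 520.1]: sample 2 = 171.2 < LCL; sample 5 = 572.3 > UCL; sample 10 = 609.7 > UCL.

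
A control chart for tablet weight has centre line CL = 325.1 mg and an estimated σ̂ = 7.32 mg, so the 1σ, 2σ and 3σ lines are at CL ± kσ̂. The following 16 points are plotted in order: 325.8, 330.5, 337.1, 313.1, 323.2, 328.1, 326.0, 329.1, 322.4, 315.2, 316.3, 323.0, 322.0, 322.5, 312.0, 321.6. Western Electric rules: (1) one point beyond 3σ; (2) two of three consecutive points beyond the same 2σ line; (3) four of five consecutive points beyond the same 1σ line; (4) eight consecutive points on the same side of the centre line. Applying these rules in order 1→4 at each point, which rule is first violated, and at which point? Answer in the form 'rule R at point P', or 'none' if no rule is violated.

rule 4 at point 16

Zone of each point (C = within 1σ̂, B = 1σ̂–2σ̂, A = 2σ̂–3σ̂, * = beyond 3σ̂; sign = side of CL): 1:+C, 2:+C, 3:+B, 4:-B, 5:-C, 6:+C, 7:+C, 8:+C, 9:-C, 10:-B, 11:-B, 12:-C, 13:-C, 14:-C, 15:-B, 16:-C
Rule 4 (eight consecutive points on the same side of the centre line) is satisfied at point 16.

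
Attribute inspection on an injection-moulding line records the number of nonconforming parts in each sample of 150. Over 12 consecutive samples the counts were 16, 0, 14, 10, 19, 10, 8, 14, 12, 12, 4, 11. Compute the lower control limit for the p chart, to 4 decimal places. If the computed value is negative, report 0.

0.0088

p̄ = Σdᵢ / (k·n) = 130 / (12 × 150) = 0.07222
LCL = p̄ − 3·√(p̄(1−p̄)/n) = 0.07222 − 3 × 0.02114 = 0.00882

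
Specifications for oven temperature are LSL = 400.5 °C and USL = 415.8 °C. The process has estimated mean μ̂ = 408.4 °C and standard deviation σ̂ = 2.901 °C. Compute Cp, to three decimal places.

0.879

Cp = (USL − LSL) / (6σ̂) = (415.8 − 400.5) / (6 × 2.901) = 15.3000 / 17.4060 = 0.8790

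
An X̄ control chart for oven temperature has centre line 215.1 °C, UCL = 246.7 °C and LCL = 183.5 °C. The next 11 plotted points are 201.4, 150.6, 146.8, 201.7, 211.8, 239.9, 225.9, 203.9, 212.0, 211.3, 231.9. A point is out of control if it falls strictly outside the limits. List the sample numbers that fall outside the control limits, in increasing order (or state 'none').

Compare each point to [183.5, 246.7]: sample 2 = 150.6 < LCL; sample 3 = 146.8 < LCL.

2, 3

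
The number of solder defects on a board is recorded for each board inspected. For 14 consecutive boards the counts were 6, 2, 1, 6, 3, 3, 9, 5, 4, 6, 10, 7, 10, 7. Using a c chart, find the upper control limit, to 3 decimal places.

12.769

c̄ = (6 + 2 + 1 + 6 + 3 + 3 + 9 + 5 + 4 + 6 + 10 + 7 + 10 + 7) / 14 = 79 / 14 = 5.6429
UCL = c̄ + 3√c̄ = 5.6429 + 3 × √5.6429 = 5.6429 + 3 × 2.3755 = 12.7693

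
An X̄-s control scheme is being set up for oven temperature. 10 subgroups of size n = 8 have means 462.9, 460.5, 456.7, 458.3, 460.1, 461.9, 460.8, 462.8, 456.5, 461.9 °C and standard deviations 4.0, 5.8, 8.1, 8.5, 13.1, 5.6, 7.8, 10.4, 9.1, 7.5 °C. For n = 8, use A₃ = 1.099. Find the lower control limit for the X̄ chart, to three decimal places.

451.459

X̄̄ = (462.9 + 460.5 + 456.7 + 458.3 + 460.1 + 461.9 + 460.8 + 462.8 + 456.5 + 461.9) / 10 = 460.2400
s̄ = (4.0 + 5.8 + 8.1 + 8.5 + 13.1 + 5.6 + 7.8 + 10.4 + 9.1 + 7.5) / 10 = 7.9900
LCL = X̄̄ − A₃·s̄ = 460.2400 − 1.099 × 7.9900 = 451.4590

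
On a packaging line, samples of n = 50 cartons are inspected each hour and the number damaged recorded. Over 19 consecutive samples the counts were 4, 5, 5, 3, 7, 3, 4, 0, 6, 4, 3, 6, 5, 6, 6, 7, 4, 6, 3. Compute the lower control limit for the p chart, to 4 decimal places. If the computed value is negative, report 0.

p̄ = Σdᵢ / (k·n) = 87 / (19 × 50) = 0.09158
LCL = p̄ − 3·√(p̄(1−p̄)/n) = 0.09158 − 3 × 0.04079 = -0.03079 → 0 (negative, so LCL = 0)

0.0000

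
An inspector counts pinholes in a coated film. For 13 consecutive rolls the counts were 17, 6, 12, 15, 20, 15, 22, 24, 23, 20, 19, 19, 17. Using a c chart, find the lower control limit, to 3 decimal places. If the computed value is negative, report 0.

5.024

c̄ = (17 + 6 + 12 + 15 + 20 + 15 + 22 + 24 + 23 + 20 + 19 + 19 + 17) / 13 = 229 / 13 = 17.6154
LCL = c̄ − 3√c̄ = 17.6154 − 3 × 4.1971 = 5.0242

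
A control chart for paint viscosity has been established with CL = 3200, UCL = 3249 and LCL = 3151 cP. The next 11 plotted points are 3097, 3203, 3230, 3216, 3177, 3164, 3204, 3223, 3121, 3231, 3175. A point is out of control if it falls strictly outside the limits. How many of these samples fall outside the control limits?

2

Compare each point to [3151, 3249]: sample 1 = 3097 < LCL; sample 9 = 3121 < LCL.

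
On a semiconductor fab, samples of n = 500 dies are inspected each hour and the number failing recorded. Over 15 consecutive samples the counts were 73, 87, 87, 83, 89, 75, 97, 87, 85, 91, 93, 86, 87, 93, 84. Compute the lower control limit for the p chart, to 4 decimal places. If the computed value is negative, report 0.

0.1222

p̄ = Σdᵢ / (k·n) = 1297 / (15 × 500) = 0.17293
LCL = p̄ − 3·√(p̄(1−p̄)/n) = 0.17293 − 3 × 0.01691 = 0.12219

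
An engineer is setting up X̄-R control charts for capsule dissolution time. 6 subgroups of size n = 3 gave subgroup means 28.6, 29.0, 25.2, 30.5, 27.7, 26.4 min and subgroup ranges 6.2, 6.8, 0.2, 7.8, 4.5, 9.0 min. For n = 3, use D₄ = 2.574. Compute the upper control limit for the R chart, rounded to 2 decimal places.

R̄ = (6.2 + 6.8 + 0.2 + 7.8 + 4.5 + 9.0) / 6 = 34.5000 / 6 = 5.7500
UCL_R = D₄·R̄ = 2.574 × 5.7500 = 14.8005

14.80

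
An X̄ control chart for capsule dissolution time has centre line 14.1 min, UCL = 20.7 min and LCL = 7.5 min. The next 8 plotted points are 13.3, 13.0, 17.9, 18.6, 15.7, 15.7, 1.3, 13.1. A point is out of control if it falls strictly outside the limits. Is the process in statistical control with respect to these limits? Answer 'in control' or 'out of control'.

Compare each point to [7.5, 20.7]: sample 7 = 1.3 < LCL.

out of control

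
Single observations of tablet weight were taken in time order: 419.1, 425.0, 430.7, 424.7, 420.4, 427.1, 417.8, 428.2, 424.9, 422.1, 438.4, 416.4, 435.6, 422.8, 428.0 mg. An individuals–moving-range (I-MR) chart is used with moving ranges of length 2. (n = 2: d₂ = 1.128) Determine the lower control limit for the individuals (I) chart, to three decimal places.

400.736

X̄ = (419.1 + 425.0 + 430.7 + 424.7 + 420.4 + 427.1 + 417.8 + 428.2 + 424.9 + 422.1 + 438.4 + 416.4 + 435.6 + 422.8 + 428.0) / 15 = 425.4133
Moving ranges: 5.9, 5.7, 6.0, 4.3, 6.7, 9.3, 10.4, 3.3, 2.8, 16.3, 22.0, 19.2, 12.8, 5.2; M̄R̄ = 129.9000 / 14 = 9.2786
LCL = X̄ − 3·M̄R̄/d₂ = 425.4133 − 3 × 9.2786 / 1.128 = 400.7363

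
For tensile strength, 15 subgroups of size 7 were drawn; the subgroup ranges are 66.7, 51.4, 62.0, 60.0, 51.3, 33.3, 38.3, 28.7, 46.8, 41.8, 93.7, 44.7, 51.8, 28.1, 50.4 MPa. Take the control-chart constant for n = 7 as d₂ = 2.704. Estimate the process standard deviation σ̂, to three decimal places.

18.466

R̄ = (66.7 + 51.4 + 62.0 + 60.0 + 51.3 + 33.3 + 38.3 + 28.7 + 46.8 + 41.8 + 93.7 + 44.7 + 51.8 + 28.1 + 50.4) / 15 = 49.9333
σ̂ = R̄ / d₂ = 49.9333 / 2.704 = 18.4665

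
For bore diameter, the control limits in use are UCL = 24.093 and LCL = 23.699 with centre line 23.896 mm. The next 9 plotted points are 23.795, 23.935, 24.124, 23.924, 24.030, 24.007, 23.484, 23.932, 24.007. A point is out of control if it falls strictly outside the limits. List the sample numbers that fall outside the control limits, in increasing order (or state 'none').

3, 7

Compare each point to [23.699, 24.093]: sample 3 = 24.124 > UCL; sample 7 = 23.484 < LCL.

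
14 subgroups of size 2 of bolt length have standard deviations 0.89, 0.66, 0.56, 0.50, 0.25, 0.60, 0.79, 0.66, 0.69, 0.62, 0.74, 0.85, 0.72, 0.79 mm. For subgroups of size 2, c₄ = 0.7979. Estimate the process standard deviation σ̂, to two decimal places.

s̄ = (0.89 + 0.66 + 0.56 + 0.50 + 0.25 + 0.60 + 0.79 + 0.66 + 0.69 + 0.62 + 0.74 + 0.85 + 0.72 + 0.79) / 14 = 0.6657
σ̂ = s̄ / c₄ = 0.6657 / 0.7979 = 0.8343

0.83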